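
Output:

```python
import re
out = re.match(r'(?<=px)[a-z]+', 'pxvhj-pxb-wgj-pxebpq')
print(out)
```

None

The positive lookaround only admits positions where the adjacent text matches; those characters stay outside the span.
With `match`, the pattern is implicitly anchored at the beginning.
Here the string doesn't start with a match, so the call returns None.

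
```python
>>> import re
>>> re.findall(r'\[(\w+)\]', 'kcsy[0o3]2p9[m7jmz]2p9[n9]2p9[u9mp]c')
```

Matches: at [4:9] match '[0o3]', group 1 = '0o3'; at [12:19] match '[m7jmz]', group 1 = 'm7jmz'; at [22:26] match '[n9]', group 1 = 'n9'; at [29:35] match '[u9mp]', group 1 = 'u9mp'.
Because there's exactly one group, `findall` drops the full match and keeps group 1 from each hit.

['0o3', 'm7jmz', 'n9', 'u9mp']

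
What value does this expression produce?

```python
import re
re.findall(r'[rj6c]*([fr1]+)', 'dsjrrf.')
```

['f']

This matches zero or more of one of [rj6c]; then one or more of one of [fr1] (captured).
Walking the string: at [2:6] match 'jrrf', group 1 = 'f'.
One capturing group, so `findall` returns just the captured substring from the one match — 1 in all.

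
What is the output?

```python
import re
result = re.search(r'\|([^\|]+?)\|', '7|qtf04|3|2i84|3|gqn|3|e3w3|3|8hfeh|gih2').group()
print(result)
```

The match spans [1:8] → '|qtf04|'.

|qtf04|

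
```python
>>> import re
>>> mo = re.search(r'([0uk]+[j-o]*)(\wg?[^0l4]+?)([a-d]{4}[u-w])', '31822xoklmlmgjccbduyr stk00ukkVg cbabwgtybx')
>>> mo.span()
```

The pattern matches one or more of one of [0uk], then zero or more of a character in [j-o] (captured); then a word character, then optionally the literal 'g', then one or more of any character except [0l4] (lazy) (captured); then exactly 4 of a character in [a-d], then a character in [u-w] (captured).
The match spans [7:19] → 'klmlmgjccbdu'.

(7, 19)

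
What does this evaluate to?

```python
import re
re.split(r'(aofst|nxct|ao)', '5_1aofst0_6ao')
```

['5_1', 'aofst', '0_6', 'ao', '']

Alternation tries branches left to right and keeps the first one that lets the overall match succeed at that position.
Matches to split on: at [3:8] → 'aofst'; at [11:13] → 'ao'.
With a capturing group present, the delimiter's captured portion is kept in the result list.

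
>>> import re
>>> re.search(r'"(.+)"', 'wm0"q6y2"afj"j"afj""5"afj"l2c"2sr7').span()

(3, 30)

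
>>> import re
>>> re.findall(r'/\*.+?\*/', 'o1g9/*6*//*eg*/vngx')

['/*6*/', '/*eg*/']

No capturing groups, so `findall` returns the 2 full match strings.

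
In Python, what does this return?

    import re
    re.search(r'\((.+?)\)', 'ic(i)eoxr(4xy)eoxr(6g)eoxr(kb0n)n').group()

'(i)'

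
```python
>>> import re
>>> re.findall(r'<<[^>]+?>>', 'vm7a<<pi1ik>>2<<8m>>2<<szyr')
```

['<<pi1ik>>', '<<8m>>']

Scanning left to right: at [4:13] → '<<pi1ik>>'; at [14:20] → '<<8m>>'.
`findall` yields the raw match text (2 of them) because the pattern has no groups.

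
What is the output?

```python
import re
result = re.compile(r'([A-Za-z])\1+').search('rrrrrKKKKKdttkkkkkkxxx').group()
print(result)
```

`\1` has to match the exact text group 1 already captured.
The match spans [0:5] → 'rrrrr'.

rrrrr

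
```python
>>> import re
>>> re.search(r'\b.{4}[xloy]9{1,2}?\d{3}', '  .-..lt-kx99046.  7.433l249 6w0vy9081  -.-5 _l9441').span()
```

This matches a word boundary (`\b`, zero-width); then exactly 4 of any character; then one of [xloy], then 1 to 2 of a literal '9' (lazy), then exactly 3 of a digit.
Lazy quantifiers expand one character at a time until the remainder of the pattern can match.
`search` walks the string left to right and returns the first match it finds.
The match spans [6:15] → 'lt-kx9904'.

(6, 15)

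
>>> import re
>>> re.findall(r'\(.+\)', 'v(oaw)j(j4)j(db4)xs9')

`findall` yields the raw match text (1 of them) because the pattern has no groups.

['(oaw)j(j4)j(db4)']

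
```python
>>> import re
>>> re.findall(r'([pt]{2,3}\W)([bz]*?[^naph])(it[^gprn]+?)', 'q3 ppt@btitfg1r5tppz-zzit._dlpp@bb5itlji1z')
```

This matches 2 to 3 of one of [pt], then a non-word character (captured); then zero or more of one of [bz] (lazy), then any character except [naph] (captured); then the literal 'it', then one or more of any character except [gprn] (lazy) (captured).
A non-greedy quantifier consumes as few characters as it can — just enough that the remainder of the pattern still matches from where it stops; whatever follows it matches normally.
Scanning left to right: at [3:12] match 'ppt@btitf', groups = ('ppt@', 'bt', 'itf'); at [29:38] match 'pp@bb5itl', groups = ('pp@', 'bb5', 'itl').
3 groups means each result is a tuple of 3 captured strings — 2 here.

[('ppt@', 'bt', 'itf'), ('pp@', 'bb5', 'itl')]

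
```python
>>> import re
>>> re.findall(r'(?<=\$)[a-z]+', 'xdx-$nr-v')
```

Because the assertion is zero-width, the text it checks is not consumed and won't appear in the result.
Since nothing is captured, `findall` lists the 1 matched substring directly.

['nr']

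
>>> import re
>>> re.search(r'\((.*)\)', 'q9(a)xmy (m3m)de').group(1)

`re.search` tries every starting position until one works.
The match spans [2:14] → '(a)xmy (m3m)'.
Captured: group 1 = 'a)xmy (m3m'.

'a)xmy (m3m'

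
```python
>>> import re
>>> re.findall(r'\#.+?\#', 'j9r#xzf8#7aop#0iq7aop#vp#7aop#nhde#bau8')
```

['#xzf8#', '#0iq7aop#', '#7aop#']

Because the quantifier is non-greedy, it stops expanding at the earliest point where the rest of the pattern can succeed.
Matches: at [3:9] → '#xzf8#'; at [13:22] → '#0iq7aop#'; at [24:30] → '#7aop#'.
`findall` yields the raw match text (3 of them) because the pattern has no groups.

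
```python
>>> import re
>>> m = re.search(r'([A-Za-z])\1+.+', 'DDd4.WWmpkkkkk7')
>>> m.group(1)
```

The backreference `\1` re-matches whatever the first group consumed, character for character.
Unlike `match`, `search` isn't anchored — it looks for the pattern anywhere in the string.
The match spans [0:15] → 'DDd4.WWmpkkkkk7'.
Captured: group 1 = 'D'.

'D'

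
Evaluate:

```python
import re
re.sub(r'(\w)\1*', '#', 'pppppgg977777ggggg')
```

`\1` has to match the exact text group 1 already captured.
Matches: at [0:5] → 'ppppp'; at [5:7] → 'gg'; at [7:8] → '9'; at [8:13] → '77777'; at [13:18] → 'ggggg'.
Every occurrence is swapped for '#'.

'#####'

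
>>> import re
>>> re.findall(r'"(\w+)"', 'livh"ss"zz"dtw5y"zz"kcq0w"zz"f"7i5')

Matches: at [4:8] match '"ss"', group 1 = 'ss'; at [10:17] match '"dtw5y"', group 1 = 'dtw5y'; at [19:26] match '"kcq0w"', group 1 = 'kcq0w'; at [28:31] match '"f"', group 1 = 'f'.
One capturing group, so `findall` returns just the captured substring from each match — 4 in all.

['ss', 'dtw5y', 'kcq0w', 'f']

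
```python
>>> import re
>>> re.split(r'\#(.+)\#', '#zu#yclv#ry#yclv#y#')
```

['', 'zu#yclv#ry#yclv#y', '']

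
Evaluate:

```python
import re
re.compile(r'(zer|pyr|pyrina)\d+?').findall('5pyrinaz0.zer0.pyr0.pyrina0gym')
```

`findall` collects group 1 from each match (3 total).

['zer', 'pyr', 'pyrina']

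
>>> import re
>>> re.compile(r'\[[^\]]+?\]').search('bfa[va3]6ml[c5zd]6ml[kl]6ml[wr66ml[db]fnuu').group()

Unlike `match`, `search` isn't anchored — it looks for the pattern anywhere in the string.
The match spans [3:8] → '[va3]'.

'[va3]'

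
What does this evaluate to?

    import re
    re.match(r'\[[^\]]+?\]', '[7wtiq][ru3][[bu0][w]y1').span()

`re.match` won't scan ahead — the pattern has to work from the very first character.
The match spans [0:7] → '[7wtiq]'.

(0, 7)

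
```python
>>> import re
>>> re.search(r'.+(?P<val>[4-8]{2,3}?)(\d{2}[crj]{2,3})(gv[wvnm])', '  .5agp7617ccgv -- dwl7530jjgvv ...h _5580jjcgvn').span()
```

This matches one or more of any character; then 2 to 3 of a character in [4-8] (lazy) (captured as 'val'); then exactly 2 of a digit, then 2 to 3 of one of [crj] (captured); then the literal 'gv', then one of [wvnm] (captured).
`re.search` tries every starting position until one works.
The match spans [0:48] → '  .5agp7617ccgv -- dwl7530jjgvv ...h _5580jjcgvn'.
Captured: group 1 = '55', group 2 = '80jjc', group 3 = 'gvn'.

(0, 48)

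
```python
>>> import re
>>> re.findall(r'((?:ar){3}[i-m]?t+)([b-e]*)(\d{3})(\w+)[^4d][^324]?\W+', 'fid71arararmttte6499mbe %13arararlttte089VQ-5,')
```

[('arararmttt', 'e', '649', '9mbe'), ('arararlttt', 'e', '089', 'VQ')]

The pattern matches the literal 'ar' repeated 3 times, then optionally a character in [i-m], then one or more of the literal 't' (captured); then zero or more of a character in [b-e] (captured); then exactly 3 of a digit (captured); then one or more of a word character (captured); then any character except [4d], then optionally any character except [324], then one or more of a non-word character.
`findall` packs the 4 group values into a tuple for every match.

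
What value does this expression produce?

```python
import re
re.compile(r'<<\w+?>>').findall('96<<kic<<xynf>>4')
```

With no groups in the pattern, `findall` gives back each whole match — 1 here.

['<<xynf>>']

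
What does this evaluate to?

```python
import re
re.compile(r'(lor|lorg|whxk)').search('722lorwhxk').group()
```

Unlike `match`, `search` isn't anchored — it looks for the pattern anywhere in the string.
The match spans [3:6] → 'lor'.
Captured: group 1 = 'lor'.

'lor'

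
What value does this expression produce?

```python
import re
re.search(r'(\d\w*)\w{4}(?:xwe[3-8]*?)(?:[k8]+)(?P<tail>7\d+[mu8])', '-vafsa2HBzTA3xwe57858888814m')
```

None

Pattern: a digit, then zero or more of a word character (captured); then exactly 4 of a word character; then the literal 'xwe', then zero or more of a character in [3-8] (lazy) (non-capturing group); then one or more of one of [k8] (non-capturing group); then a literal '7', then one or more of a digit, then one of [mu8] (captured as 'tail').
`re.search` tries every starting position until one works.
Here nothing in the string fits, so the call returns None.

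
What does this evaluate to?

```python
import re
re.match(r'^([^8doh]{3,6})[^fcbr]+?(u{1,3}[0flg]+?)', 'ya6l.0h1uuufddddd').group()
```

'ya6l.0h1uuuf'

The pattern matches anchored at the start of the string; then 3 to 6 of any character except [8doh] (captured); then one or more of any character except [fcbr] (lazy); then 1 to 3 of the literal 'u', then one or more of one of [0flg] (lazy) (captured).
`re.match` won't scan ahead — the pattern has to work from the very first character.
The match spans [0:12] → 'ya6l.0h1uuuf'.
Captured: group 1 = 'ya6l.0', group 2 = 'uuuf'.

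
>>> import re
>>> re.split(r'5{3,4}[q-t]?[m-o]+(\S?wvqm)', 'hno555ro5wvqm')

['hno', '5wvqm', '']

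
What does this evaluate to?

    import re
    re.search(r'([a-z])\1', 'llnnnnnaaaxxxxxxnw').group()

After group 1 captures some text, `\1` only succeeds where that same text appears again.
`re.search` tries every starting position until one works.
The match spans [0:2] → 'll'.
Captured: group 1 = 'l'.

'll'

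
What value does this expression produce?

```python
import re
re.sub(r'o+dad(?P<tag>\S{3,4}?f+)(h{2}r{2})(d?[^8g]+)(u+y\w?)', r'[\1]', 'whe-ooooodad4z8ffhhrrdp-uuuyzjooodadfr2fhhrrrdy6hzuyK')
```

'whe-[4z8ff]'

Pattern: one or more of a literal 'o', then the literal 'dad'; then 3 to 4 of a non-whitespace character (lazy), then one or more of the literal 'f' (captured as 'tag'); then exactly 2 of the literal 'h', then exactly 2 of the literal 'r' (captured); then optionally a literal 'd', then one or more of any character except [8g] (captured); then one or more of the literal 'u', then a literal 'y', then optionally a word character (captured).
Matches: at [4:53] → 'ooooodad4z8ffhhrrdp-uuuyzjooodadfr2fhhrrrdy6hzuyK'.
Each match is replaced using the text its own group 1 captured.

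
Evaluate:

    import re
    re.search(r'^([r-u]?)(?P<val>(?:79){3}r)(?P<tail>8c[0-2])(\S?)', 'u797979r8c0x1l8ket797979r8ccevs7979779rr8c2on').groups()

This matches anchored at the start of the string; then optionally a character in [r-u] (captured); then the literal '79' repeated 3 times, then the literal 'r' (captured as 'val'); then the literal '8c', then a character in [0-2] (captured as 'tail'); then optionally a non-whitespace character (captured).
Unlike `match`, `search` isn't anchored — it looks for the pattern anywhere in the string.
The match spans [0:12] → 'u797979r8c0x'.
Captured: group 1 = 'u', group 2 = '797979r', group 3 = '8c0', group 4 = 'x'.

('u', '797979r', '8c0', 'x')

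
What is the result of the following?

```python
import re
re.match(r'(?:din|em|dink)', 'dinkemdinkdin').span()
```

(0, 3)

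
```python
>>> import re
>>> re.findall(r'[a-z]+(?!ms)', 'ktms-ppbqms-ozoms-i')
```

A negative assertion filters positions out without eating any characters.
Walking the string: at [0:4] → 'ktms'; at [5:11] → 'ppbqms'; at [12:17] → 'ozoms'; at [18:19] → 'i'.
With no groups in the pattern, `findall` gives back each whole match — 4 here.

['ktms', 'ppbqms', 'ozoms', 'i']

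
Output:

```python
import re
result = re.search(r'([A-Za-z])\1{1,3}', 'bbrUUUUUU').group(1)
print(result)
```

The match spans [0:2] → 'bb'.
Captured: group 1 = 'b'.

b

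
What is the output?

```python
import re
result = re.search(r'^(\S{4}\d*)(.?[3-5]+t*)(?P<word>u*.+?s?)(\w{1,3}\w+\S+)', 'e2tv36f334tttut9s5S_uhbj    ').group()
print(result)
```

This matches anchored at the start of the string; then exactly 4 of a non-whitespace character, then zero or more of a digit (captured); then optionally any character, then one or more of a character in [3-5], then zero or more of the literal 't' (captured); then zero or more of a literal 'u', then one or more of any character (lazy), then optionally the literal 's' (captured as 'word'); then 1 to 3 of a word character, then one or more of a word character, then one or more of a non-whitespace character (captured).
`search` walks the string left to right and returns the first match it finds.
The match spans [0:24] → 'e2tv36f334tttut9s5S_uhbj'.
Captured: group 1 = 'e2tv36', group 2 = 'f334ttt', group 3 = 'ut', group 4 = '9s5S_uhbj'.

e2tv36f334tttut9s5S_uhbj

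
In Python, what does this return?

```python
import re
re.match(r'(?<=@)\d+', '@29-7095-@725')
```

The positive lookaround only admits positions where the adjacent text matches; those characters stay outside the span.
`re.match` won't scan ahead — the pattern has to work from the very first character.
Here position 0 doesn't satisfy it, so the call returns None.

None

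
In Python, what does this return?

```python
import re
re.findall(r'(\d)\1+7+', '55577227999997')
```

`\1` has to match the exact text group 1 already captured.
With a single group, `findall` returns only what that group captured — 3 items.

['5', '2', '9']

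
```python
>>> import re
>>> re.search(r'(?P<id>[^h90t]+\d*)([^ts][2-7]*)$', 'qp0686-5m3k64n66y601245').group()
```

'686-5m3k64n66y601245'

Pattern: one or more of any character except [h90t], then zero or more of a digit (captured as 'id'); then any character except [ts], then zero or more of a character in [2-7] (captured); then anchored at the end.
Unlike `match`, `search` isn't anchored — it looks for the pattern anywhere in the string.
The match spans [3:23] → '686-5m3k64n66y601245'.
Captured: group 1 = '686-5m3k64n66y60124', group 2 = '5'.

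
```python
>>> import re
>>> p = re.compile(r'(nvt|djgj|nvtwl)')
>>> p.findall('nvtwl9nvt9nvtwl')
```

['nvt', 'nvt', 'nvt']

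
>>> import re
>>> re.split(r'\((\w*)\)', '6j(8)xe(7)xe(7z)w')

['6j', '8', 'xe', '7', 'xe', '7z', 'w']

Matches to split on: at [2:5] → '(8)'; at [7:10] → '(7)'; at [12:16] → '(7z)'.
Because the pattern has a capturing group, `split` also inserts each captured text between the pieces.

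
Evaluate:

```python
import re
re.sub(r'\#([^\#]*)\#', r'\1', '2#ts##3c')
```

'2ts#3c'

Matches: at [1:5] → '#ts#'.
`\1` in the replacement pulls in group 1's text for each match.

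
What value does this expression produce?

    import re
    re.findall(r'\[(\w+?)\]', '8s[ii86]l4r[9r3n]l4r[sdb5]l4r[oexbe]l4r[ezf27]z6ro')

['ii86', '9r3n', 'sdb5', 'oexbe', 'ezf27']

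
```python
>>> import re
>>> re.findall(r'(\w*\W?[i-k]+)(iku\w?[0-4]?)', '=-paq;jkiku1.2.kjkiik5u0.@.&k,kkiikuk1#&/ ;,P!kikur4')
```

[('paq;jk', 'iku1'), ('k,kki', 'ikuk1'), ('P!k', 'ikur4')]

Pattern: zero or more of a word character, then optionally a non-word character, then one or more of a character in [i-k] (captured); then the literal 'iku', then optionally a word character, then optionally a character in [0-4] (captured).
2 groups means each result is a tuple of 2 captured strings — 3 here.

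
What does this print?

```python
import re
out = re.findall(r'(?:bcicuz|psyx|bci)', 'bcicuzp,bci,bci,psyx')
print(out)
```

['bcicuz', 'bci', 'bci', 'psyx']

Alternation isn't longest-match — the leftmost alternative that fits at this position is chosen.
Scanning left to right: at [0:6] → 'bcicuz'; at [8:11] → 'bci'; at [12:15] → 'bci'; at [16:20] → 'psyx'.
With no groups in the pattern, `findall` gives back each whole match — 4 here.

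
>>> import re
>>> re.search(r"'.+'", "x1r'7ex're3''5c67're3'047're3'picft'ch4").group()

"'7ex're3''5c67're3'047're3'picft'"

`re.search` tries every starting position until one works.
The match spans [3:36] → "'7ex're3''5c67're3'047're3'picft'".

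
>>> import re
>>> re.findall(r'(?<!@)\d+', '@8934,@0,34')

['934', '34']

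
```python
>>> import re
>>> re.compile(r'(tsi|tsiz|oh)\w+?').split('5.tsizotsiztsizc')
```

['5.', 'tsi', 'o', 'tsi', '', 'tsi', 'c']

Alternation isn't longest-match — the leftmost alternative that fits at this position is chosen.
With a capturing group present, the delimiter's captured portion is kept in the result list.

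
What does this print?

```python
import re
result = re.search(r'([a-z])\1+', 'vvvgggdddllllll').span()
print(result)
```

(0, 3)

The backreference `\1` re-matches whatever the first group consumed, character for character.
The match spans [0:3] → 'vvv'.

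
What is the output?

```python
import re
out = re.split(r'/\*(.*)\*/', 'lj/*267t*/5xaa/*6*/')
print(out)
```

['lj', '267t*/5xaa/*6', '']

The group in the pattern means `split` returns the separators' captures alongside the pieces.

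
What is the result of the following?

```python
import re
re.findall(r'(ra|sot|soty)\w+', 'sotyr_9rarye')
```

['sot']

Branches in `(...|...)` are attempted left-to-right; the first branch that allows the whole pattern to succeed is taken.
Scanning left to right: at [0:12] match 'sotyr_9rarye', group 1 = 'sot'.
Because there's exactly one group, `findall` drops the full match and keeps group 1 from the one hit.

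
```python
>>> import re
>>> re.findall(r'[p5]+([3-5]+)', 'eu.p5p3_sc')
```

This matches one or more of one of [p5]; then one or more of a character in [3-5] (captured).
Matches: at [3:7] match 'p5p3', group 1 = '3'.
Because there's exactly one group, `findall` drops the full match and keeps group 1 from the one hit.

['3']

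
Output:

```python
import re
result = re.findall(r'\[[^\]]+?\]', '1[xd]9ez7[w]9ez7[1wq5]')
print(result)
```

['[xd]', '[w]', '[1wq5]']

Matches: at [1:5] → '[xd]'; at [9:12] → '[w]'; at [16:22] → '[1wq5]'.
With no groups in the pattern, `findall` gives back each whole match — 3 here.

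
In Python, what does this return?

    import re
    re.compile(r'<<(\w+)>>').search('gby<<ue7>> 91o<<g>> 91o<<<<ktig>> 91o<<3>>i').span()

`re.search` scans for the first position where the pattern succeeds.
The match spans [3:10] → '<<ue7>>'.
Captured: group 1 = 'ue7'.

(3, 10)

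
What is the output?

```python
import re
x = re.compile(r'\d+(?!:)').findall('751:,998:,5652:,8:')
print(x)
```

['75', '99', '565']

A negative assertion filters positions out without eating any characters.
Scanning left to right: at [0:2] → '75'; at [5:7] → '99'; at [10:13] → '565'.
No capturing groups, so `findall` returns the 3 full match strings.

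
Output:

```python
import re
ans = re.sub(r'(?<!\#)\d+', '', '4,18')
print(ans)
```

The negative lookahead/lookbehind blocks any match where the forbidden context is present.
Each match is replaced by ''.

,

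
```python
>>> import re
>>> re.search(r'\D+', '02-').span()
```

The pattern matches one or more of a non-digit.
`search` walks the string left to right and returns the first match it finds.
The match spans [2:3] → '-'.

(2, 3)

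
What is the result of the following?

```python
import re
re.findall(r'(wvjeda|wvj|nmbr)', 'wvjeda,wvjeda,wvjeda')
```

['wvjeda', 'wvjeda', 'wvjeda']

Alternation isn't longest-match — the leftmost alternative that fits at this position is chosen.
Matches: at [0:6] match 'wvjeda', group 1 = 'wvjeda'; at [7:13] match 'wvjeda', group 1 = 'wvjeda'; at [14:20] match 'wvjeda', group 1 = 'wvjeda'.
`findall` collects group 1 from each match (3 total).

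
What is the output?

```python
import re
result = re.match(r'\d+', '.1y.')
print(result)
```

None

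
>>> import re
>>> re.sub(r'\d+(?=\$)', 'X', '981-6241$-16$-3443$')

The positive lookaround only admits positions where the adjacent text matches; those characters stay outside the span.
Matches: at [4:8] → '6241'; at [10:12] → '16'; at [14:18] → '3443'.
`sub` substitutes 'X' at each match site.

'981-X$-X$-X$'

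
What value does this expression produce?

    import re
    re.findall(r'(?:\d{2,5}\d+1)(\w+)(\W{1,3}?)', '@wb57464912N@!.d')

[('2N', '@')]

The pattern matches 2 to 5 of a digit, then one or more of a digit, then the literal '1' (non-capturing group); then one or more of a word character (captured); then 1 to 3 of a non-word character (lazy) (captured).
A `+?`/`*?`/`{m,n}?` starts at its minimum and grows only as far as needed for what follows to match.
Scanning left to right: at [3:13] match '57464912N@', groups = ('2N', '@').
`findall` packs the 2 group values into a tuple for every match.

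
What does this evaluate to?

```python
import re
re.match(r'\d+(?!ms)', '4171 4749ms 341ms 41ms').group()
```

'4171'

`re.match` only tries the pattern at the start of the string.
The match spans [0:4] → '4171'.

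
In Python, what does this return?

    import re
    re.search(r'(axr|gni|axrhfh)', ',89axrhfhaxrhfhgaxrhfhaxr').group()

`|` is ordered: at each position the engine commits to the first alternative that works.
`re.search` tries every starting position until one works.
The match spans [3:6] → 'axr'.
Captured: group 1 = 'axr'.

'axr'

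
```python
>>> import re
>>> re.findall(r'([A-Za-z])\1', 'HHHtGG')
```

['H', 'G']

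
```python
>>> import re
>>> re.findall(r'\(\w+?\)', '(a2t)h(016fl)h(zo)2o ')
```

Scanning left to right: at [0:5] → '(a2t)'; at [6:13] → '(016fl)'; at [14:18] → '(zo)'.
Since nothing is captured, `findall` lists the 3 matched substrings directly.

['(a2t)', '(016fl)', '(zo)']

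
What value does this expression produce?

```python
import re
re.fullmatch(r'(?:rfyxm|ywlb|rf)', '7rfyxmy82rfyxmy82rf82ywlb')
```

`re.fullmatch` requires the pattern to consume the entire string.
Here the string isn't matched end-to-end, so the call returns None.

None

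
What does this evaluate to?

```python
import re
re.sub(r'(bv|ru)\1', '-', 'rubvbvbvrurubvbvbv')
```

'ru-bv--bv'

After group 1 captures some text, `\1` only succeeds where that same text appears again.
Each match is replaced by '-'.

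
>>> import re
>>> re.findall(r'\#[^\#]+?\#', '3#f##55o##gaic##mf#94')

No capturing groups, so `findall` returns the 4 full match strings.

['#f#', '#55o#', '#gaic#', '#mf#']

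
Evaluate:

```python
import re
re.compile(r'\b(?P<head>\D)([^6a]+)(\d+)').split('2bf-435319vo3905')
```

The pattern matches a word boundary (`\b`, zero-width); then a non-digit (captured as 'head'); then one or more of any character except [6a] (captured); then one or more of a digit (captured).
The group in the pattern means `split` returns the separators' captures alongside the pieces.

['2bf', '-', '435319vo390', '5', '']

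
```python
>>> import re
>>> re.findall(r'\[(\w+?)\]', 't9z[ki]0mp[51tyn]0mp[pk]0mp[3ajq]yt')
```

`findall` collects group 1 from each match (4 total).

['ki', '51tyn', 'pk', '3ajq']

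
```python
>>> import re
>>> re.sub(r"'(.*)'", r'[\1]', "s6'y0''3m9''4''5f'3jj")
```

"s6[y0''3m9''4''5f]3jj"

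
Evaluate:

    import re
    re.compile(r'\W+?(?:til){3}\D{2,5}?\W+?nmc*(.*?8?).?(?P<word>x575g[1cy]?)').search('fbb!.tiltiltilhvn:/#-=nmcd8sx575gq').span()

(3, 33)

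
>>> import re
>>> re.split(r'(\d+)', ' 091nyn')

[' ', '091', 'nyn']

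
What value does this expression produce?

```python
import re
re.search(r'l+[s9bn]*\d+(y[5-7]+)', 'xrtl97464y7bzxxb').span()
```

(3, 11)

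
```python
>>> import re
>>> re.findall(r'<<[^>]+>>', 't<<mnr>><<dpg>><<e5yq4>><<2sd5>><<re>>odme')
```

['<<mnr>>', '<<dpg>>', '<<e5yq4>>', '<<2sd5>>', '<<re>>']

Scanning left to right: at [1:8] → '<<mnr>>'; at [8:15] → '<<dpg>>'; at [15:24] → '<<e5yq4>>'; at [24:32] → '<<2sd5>>'; at [32:38] → '<<re>>'.
`findall` yields the raw match text (5 of them) because the pattern has no groups.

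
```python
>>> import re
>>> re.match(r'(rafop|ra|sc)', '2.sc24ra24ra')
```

None

`re.match` only tries the pattern at the start of the string.
Here position 0 doesn't satisfy it, so the call returns None.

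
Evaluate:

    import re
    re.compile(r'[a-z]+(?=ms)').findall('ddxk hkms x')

['hk']

Lookahead/lookbehind check context without consuming it, so the matched span excludes the asserted characters.
Matches: at [5:7] → 'hk'.
Since nothing is captured, `findall` lists the 1 matched substring directly.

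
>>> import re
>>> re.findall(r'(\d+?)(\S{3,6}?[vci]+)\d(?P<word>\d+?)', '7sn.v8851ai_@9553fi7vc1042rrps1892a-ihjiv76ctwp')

A non-greedy quantifier consumes as few characters as it can — just enough that the remainder of the pattern still matches from where it stops; whatever follows it matches normally.
With 3 capturing groups, `findall` returns a 3-tuple per match.

[('7', 'sn.v', '8'), ('9', '553fi7vc', '0'), ('189', '2a-ihjiv', '6')]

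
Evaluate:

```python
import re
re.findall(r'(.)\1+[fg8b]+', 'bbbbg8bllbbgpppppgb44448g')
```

['b', 'l', 'p', '4']

The backreference `\1` re-matches whatever the first group consumed, character for character.
Matches: at [0:7] match 'bbbbg8b', group 1 = 'b'; at [7:12] match 'llbbg', group 1 = 'l'; at [12:19] match 'pppppgb', group 1 = 'p'; at [19:25] match '44448g', group 1 = '4'.
One capturing group, so `findall` returns just the captured substring from each match — 4 in all.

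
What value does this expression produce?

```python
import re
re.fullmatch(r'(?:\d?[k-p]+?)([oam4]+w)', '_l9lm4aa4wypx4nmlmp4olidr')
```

None

`re.fullmatch` requires the pattern to consume the entire string.
Here there's no way to consume every character, so the call returns None.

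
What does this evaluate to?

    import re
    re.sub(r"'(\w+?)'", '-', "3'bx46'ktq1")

`sub` substitutes '-' at each match site.

'3-ktq1'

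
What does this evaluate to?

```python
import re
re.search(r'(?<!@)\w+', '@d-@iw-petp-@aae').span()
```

(5, 6)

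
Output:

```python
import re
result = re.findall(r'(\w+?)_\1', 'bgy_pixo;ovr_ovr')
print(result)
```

['ovr']

The backreference `\1` re-matches whatever the first group consumed, character for character.
Matches: at [9:16] match 'ovr_ovr', group 1 = 'ovr'.
One capturing group, so `findall` returns just the captured substring from the one match — 1 in all.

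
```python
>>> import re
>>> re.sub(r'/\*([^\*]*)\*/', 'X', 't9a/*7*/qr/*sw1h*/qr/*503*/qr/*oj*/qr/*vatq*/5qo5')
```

't9aXqrXqrXqrXqrX5qo5'

Matches: at [3:8] → '/*7*/'; at [10:18] → '/*sw1h*/'; at [20:27] → '/*503*/'; at [29:35] → '/*oj*/'; at [37:45] → '/*vatq*/'.
`sub` substitutes 'X' at each match site.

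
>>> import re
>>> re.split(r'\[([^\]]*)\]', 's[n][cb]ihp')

With a capturing group present, the delimiter's captured portion is kept in the result list.

['s', 'n', '', 'cb', 'ihp']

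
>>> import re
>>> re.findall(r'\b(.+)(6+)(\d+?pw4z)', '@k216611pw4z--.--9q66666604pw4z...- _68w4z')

This matches a word boundary (`\b`, zero-width); then one or more of any character (captured); then one or more of a literal '6' (captured); then one or more of a digit (lazy), then the literal 'pw', then the literal '4z' (captured).
Scanning left to right: at [1:31] match 'k216611pw4z--.--9q66666604pw4z', groups = ('k216611pw4z--.--9q66666', '6', '04pw4z').
`findall` packs the 3 group values into a tuple for every match.

[('k216611pw4z--.--9q66666', '6', '04pw4z')]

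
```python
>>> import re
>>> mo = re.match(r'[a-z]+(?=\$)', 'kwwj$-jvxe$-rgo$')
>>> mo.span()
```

(0, 4)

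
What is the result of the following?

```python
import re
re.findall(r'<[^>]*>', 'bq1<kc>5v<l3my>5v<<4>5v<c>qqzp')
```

['<kc>', '<l3my>', '<<4>', '<c>']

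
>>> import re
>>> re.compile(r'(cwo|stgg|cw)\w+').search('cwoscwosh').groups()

The match spans [0:9] → 'cwoscwosh'.
Captured: group 1 = 'cwo'.

('cwo',)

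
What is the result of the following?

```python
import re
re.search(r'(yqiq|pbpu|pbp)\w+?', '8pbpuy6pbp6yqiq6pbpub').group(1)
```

'pbpu'

`|` is ordered: at each position the engine commits to the first alternative that works.
Unlike `match`, `search` isn't anchored — it looks for the pattern anywhere in the string.
The match spans [1:6] → 'pbpuy'.
Captured: group 1 = 'pbpu'.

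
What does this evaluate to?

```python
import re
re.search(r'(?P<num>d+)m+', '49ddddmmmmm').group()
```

The pattern matches one or more of a literal 'd' (captured as 'num'); then one or more of a literal 'm'.
The match spans [2:11] → 'ddddmmmmm'.

'ddddmmmmm'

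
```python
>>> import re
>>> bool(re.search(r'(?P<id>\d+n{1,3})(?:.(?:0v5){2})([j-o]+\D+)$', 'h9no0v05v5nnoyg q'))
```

False

Here the pattern never matches, so the call returns None, and `bool(None)` is False.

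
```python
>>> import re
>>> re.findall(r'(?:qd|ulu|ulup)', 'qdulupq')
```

The regex engine tests alternatives in the order written; an earlier branch that matches wins even if a later one would match more.
Scanning left to right: at [0:2] → 'qd'; at [2:5] → 'ulu'.
No capturing groups, so `findall` returns the 2 full match strings.

['qd', 'ulu']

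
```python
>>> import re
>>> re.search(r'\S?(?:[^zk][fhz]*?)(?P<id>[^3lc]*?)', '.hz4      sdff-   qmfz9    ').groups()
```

('',)

The match spans [0:2] → '.h'.
Captured: group 1 = ''.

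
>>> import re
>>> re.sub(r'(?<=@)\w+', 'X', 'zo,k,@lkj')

The lookaround is zero-width — it requires the adjacent text to match without consuming it, so the asserted text isn't part of the match.
Matches: at [6:9] → 'lkj'.
Each match is replaced by 'X'.

'zo,k,@X'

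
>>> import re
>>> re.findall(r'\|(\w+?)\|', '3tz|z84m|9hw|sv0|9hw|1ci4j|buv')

['z84m', 'sv0', '1ci4j']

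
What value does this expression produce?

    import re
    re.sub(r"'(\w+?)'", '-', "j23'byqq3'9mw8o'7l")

Matches: at [3:10] → "'byqq3'".
Every occurrence is swapped for '-'.

"j23-9mw8o'7l"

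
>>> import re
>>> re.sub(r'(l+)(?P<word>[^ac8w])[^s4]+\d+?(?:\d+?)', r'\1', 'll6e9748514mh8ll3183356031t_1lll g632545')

`\1` in the replacement pulls in group 1's text for each match.

'll514mh8ll'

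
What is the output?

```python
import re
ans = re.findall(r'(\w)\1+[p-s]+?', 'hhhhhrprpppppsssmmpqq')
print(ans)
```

['h', 'p', 'm']

`\1` has to match the exact text group 1 already captured.
Because there's exactly one group, `findall` drops the full match and keeps group 1 from each hit.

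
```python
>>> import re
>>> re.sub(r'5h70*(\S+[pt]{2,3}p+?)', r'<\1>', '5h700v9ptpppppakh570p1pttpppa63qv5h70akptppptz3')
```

'<v9ptpppppakh570p1pttpppa63qv5h70akptppp>tz3'

The replacement refers to a captured group, so each match is rewritten using its own captured text.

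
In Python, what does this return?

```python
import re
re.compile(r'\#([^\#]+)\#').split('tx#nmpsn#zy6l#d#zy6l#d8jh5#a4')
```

Matches to split on: at [2:9] → '#nmpsn#'; at [13:16] → '#d#'; at [20:27] → '#d8jh5#'.
Because the pattern has a capturing group, `split` also inserts each captured text between the pieces.

['tx', 'nmpsn', 'zy6l', 'd', 'zy6l', 'd8jh5', 'a4']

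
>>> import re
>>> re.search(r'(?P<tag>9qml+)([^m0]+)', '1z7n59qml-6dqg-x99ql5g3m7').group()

'9qml-6dqg-x99ql5g3'

Pattern: the literal '9qm', then one or more of the literal 'l' (captured as 'tag'); then one or more of any character except [m0] (captured).
`re.search` scans for the first position where the pattern succeeds.
The match spans [5:23] → '9qml-6dqg-x99ql5g3'.
Captured: group 1 = '9qml', group 2 = '-6dqg-x99ql5g3'.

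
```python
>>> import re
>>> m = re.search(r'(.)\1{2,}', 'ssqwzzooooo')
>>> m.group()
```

'ooooo'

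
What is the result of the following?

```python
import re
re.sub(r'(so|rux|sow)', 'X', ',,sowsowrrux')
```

',,XwXwrX'

Alternation tries branches left to right and keeps the first one that lets the overall match succeed at that position.
Each match is replaced by 'X'.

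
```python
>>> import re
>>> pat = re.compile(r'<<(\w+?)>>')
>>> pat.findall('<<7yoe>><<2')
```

Matches: at [0:8] match '<<7yoe>>', group 1 = '7yoe'.
Because there's exactly one group, `findall` drops the full match and keeps group 1 from the one hit.

['7yoe']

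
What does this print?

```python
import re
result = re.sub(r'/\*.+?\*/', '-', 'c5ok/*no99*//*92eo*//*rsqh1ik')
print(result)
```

c5ok--/*rsqh1ik

Because the quantifier is non-greedy, it stops expanding at the earliest point where the rest of the pattern can succeed.
Matches: at [4:12] → '/*no99*/'; at [12:20] → '/*92eo*/'.
`sub` substitutes '-' at each match site.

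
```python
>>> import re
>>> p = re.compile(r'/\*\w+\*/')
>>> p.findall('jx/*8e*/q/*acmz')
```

['/*8e*/']

No capturing groups, so `findall` returns the 1 full match string.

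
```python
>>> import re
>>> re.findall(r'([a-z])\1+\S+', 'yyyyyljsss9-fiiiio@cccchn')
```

After group 1 captures some text, `\1` only succeeds where that same text appears again.
Matches: at [0:25] match 'yyyyyljsss9-fiiiio@cccchn', group 1 = 'y'.
With a single group, `findall` returns only what that group captured — 1 item.

['y']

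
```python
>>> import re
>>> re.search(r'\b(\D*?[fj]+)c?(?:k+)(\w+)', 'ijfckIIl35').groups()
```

The pattern matches a word boundary (`\b`, zero-width); then zero or more of a non-digit (lazy), then one or more of one of [fj] (captured); then optionally a literal 'c'; then one or more of a literal 'k' (non-capturing group); then one or more of a word character (captured).
`re.search` tries every starting position until one works.
The match spans [0:10] → 'ijfckIIl35'.
Captured: group 1 = 'ijf', group 2 = 'IIl35'.

('ijf', 'IIl35')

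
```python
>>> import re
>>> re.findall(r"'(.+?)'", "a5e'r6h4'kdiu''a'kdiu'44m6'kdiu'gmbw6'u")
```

The `?` after the quantifier makes it lazy — it takes as little as possible before letting the rest of the pattern try.
Scanning left to right: at [3:9] match "'r6h4'", group 1 = 'r6h4'; at [13:17] match "''a'", group 1 = "'a"; at [21:27] match "'44m6'", group 1 = '44m6'; at [31:38] match "'gmbw6'", group 1 = 'gmbw6'.
With a single group, `findall` returns only what that group captured — 4 items.

['r6h4', "'a", '44m6', 'gmbw6']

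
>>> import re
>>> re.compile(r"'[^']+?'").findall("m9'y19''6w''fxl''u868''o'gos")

["'y19'", "'6w'", "'fxl'", "'u868'", "'o'"]

Since nothing is captured, `findall` lists the 5 matched substrings directly.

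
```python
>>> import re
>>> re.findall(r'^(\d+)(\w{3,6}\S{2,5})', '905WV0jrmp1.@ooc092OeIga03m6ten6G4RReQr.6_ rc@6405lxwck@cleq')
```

Pattern: anchored at the start of the string; then one or more of a digit (captured); then 3 to 6 of a word character, then 2 to 5 of a non-whitespace character (captured).
With 2 capturing groups, `findall` returns a 2-tuple per match.

[('905', 'WV0jrmp1.@o')]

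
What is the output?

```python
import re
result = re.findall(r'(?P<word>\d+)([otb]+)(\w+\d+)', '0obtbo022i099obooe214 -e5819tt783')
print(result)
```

With 3 capturing groups, `findall` returns a 3-tuple per match.

[('0', 'obtbo', '022i099obooe214'), ('5819', 'tt', '783')]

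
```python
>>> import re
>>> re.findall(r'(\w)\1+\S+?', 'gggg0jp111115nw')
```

['g', '1']

The backreference `\1` re-matches whatever the first group consumed, character for character.
Scanning left to right: at [0:5] match 'gggg0', group 1 = 'g'; at [7:13] match '111115', group 1 = '1'.
`findall` collects group 1 from each match (2 total).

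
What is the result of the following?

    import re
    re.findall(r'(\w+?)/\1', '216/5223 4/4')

['4']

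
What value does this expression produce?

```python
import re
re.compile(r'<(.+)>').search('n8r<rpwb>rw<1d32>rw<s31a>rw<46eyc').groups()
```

('rpwb>rw<1d32>rw<s31a',)

`search` walks the string left to right and returns the first match it finds.
The match spans [3:25] → '<rpwb>rw<1d32>rw<s31a>'.
Captured: group 1 = 'rpwb>rw<1d32>rw<s31a'.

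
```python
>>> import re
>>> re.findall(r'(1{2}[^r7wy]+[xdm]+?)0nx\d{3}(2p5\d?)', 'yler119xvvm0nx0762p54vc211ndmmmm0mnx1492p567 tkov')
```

[('119xvvm', '2p54')]

Multiple groups make `findall` return tuples — one 2-tuple for the one match.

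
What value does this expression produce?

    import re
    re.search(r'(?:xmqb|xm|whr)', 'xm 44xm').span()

(0, 2)

`re.search` tries every starting position until one works.
The match spans [0:2] → 'xm'.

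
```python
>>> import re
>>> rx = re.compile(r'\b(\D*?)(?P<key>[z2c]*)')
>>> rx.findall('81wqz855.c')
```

[('', ''), ('', ''), ('.', 'c'), ('', '')]

A non-greedy quantifier consumes as few characters as it can — just enough that the remainder of the pattern still matches from where it stops; whatever follows it matches normally.
`findall` packs the 2 group values into a tuple for every match.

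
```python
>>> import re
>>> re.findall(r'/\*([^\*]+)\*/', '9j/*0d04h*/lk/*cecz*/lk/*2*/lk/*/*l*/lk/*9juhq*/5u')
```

['0d04h', 'cecz', '2', 'l', '9juhq']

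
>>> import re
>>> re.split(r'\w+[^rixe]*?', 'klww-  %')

Lazy quantifiers expand one character at a time until the remainder of the pattern can match.
Splitting on the pattern gives 2 pieces.

['', '-  %']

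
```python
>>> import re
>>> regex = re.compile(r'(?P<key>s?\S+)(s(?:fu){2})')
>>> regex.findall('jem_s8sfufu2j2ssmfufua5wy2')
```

With 2 capturing groups, `findall` returns a 2-tuple per match.

[('jem_s8', 'sfufu')]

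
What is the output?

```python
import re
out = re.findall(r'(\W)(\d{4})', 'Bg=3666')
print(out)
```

[('=', '3666')]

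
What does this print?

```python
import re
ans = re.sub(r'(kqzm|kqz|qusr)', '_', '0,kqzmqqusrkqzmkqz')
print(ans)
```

The regex engine tests alternatives in the order written; an earlier branch that matches wins even if a later one would match more.
Every occurrence is swapped for '_'.

0,_q___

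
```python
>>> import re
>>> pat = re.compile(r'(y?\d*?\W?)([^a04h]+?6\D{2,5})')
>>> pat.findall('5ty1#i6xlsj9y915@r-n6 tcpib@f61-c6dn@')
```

The `?` after the quantifier makes it lazy — it takes as little as possible before letting the rest of the pattern try.
`findall` packs the 2 group values into a tuple for every match.

[('', '5ty1#i6xlsj'), ('', '9y915@r-n6 tcpi'), ('', 'b@f61-c6dn@')]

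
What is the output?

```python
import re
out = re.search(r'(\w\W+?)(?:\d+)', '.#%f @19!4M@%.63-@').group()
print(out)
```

The pattern matches a word character, then one or more of a non-word character (lazy) (captured); then one or more of a digit (non-capturing group).
`re.search` scans for the first position where the pattern succeeds.
The match spans [3:8] → 'f @19'.
Captured: group 1 = 'f @'.

f @19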